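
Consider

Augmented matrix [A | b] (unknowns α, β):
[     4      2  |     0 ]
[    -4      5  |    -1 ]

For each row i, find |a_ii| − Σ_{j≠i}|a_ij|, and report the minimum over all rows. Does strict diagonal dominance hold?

row 1: |4| − (2) = 2
row 2: |5| − (4) = 1
minimum over rows = 1 → strictly diagonally dominant (convergence guaranteed)

1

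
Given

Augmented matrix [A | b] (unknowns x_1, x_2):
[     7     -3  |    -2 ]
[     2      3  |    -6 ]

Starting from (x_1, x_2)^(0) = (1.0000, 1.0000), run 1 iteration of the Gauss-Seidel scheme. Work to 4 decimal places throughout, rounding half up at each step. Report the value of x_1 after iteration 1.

Iteration 1:
  x_1 = (-2 - (-3)·1.0000) / (7) = 0.1429
  x_2 = (-6 - (2)·0.1429) / (3) = -2.0953

0.1429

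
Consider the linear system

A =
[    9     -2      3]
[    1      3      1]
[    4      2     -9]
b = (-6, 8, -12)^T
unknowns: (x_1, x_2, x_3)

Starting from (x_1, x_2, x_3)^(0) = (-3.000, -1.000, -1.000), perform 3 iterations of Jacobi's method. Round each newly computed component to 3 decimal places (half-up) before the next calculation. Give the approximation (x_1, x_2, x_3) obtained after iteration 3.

(-0.675, 1.910, 2.115)

Iteration 1:
  x_1 = (-6 - (-2)·-1.000 - (3)·-1.000) / (9) = -0.556
  x_2 = (8 - (1)·-3.000 - (1)·-1.000) / (3) = 4.000
  x_3 = (-12 - (4)·-3.000 - (2)·-1.000) / (-9) = -0.222
Iteration 2:
  x_1 = (-6 - (-2)·4.000 - (3)·-0.222) / (9) = 0.296
  x_2 = (8 - (1)·-0.556 - (1)·-0.222) / (3) = 2.926
  x_3 = (-12 - (4)·-0.556 - (2)·4.000) / (-9) = 1.975
Iteration 3:
  x_1 = (-6 - (-2)·2.926 - (3)·1.975) / (9) = -0.675
  x_2 = (8 - (1)·0.296 - (1)·1.975) / (3) = 1.910
  x_3 = (-12 - (4)·0.296 - (2)·2.926) / (-9) = 2.115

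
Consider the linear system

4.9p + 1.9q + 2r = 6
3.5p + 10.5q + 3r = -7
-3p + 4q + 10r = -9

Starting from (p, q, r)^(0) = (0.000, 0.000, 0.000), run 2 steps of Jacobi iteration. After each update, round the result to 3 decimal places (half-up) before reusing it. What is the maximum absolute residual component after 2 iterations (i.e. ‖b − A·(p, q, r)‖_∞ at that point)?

Iteration 1:
  p = (6 - (1.9)·0.000 - (2)·0.000) / (4.9) = 1.224
  q = (-7 - (3.5)·0.000 - (3)·0.000) / (10.5) = -0.667
  r = (-9 - (-3)·0.000 - (4)·0.000) / (10) = -0.900
Iteration 2:
  p = (6 - (1.9)·-0.667 - (2)·-0.900) / (4.9) = 1.850
  q = (-7 - (3.5)·1.224 - (3)·-0.900) / (10.5) = -0.818
  r = (-9 - (-3)·1.224 - (4)·-0.667) / (10) = -0.266
Residual b − A·x = (-0.979, -4.088, 2.482); ∞-norm = 4.088

4.088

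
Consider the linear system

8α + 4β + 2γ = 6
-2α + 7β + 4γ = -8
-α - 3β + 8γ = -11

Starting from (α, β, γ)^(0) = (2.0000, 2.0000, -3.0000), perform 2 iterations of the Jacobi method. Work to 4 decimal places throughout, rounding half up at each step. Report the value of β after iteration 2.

-0.7857

Iteration 1:
  α = (6 - (4)·2.0000 - (2)·-3.0000) / (8) = 0.5000
  β = (-8 - (-2)·2.0000 - (4)·-3.0000) / (7) = 1.1429
  γ = (-11 - (-1)·2.0000 - (-3)·2.0000) / (8) = -0.3750
Iteration 2:
  α = (6 - (4)·1.1429 - (2)·-0.3750) / (8) = 0.2723
  β = (-8 - (-2)·0.5000 - (4)·-0.3750) / (7) = -0.7857
  γ = (-11 - (-1)·0.5000 - (-3)·1.1429) / (8) = -0.8839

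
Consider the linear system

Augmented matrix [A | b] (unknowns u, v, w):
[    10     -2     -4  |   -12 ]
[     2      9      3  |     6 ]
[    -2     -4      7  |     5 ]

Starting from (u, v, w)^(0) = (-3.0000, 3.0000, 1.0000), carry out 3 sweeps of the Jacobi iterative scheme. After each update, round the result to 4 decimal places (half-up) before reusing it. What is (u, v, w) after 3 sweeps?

Iteration 1:
  u = (-12 - (-2)·3.0000 - (-4)·1.0000) / (10) = -0.2000
  v = (6 - (2)·-3.0000 - (3)·1.0000) / (9) = 1.0000
  w = (5 - (-2)·-3.0000 - (-4)·3.0000) / (7) = 1.5714
Iteration 2:
  u = (-12 - (-2)·1.0000 - (-4)·1.5714) / (10) = -0.3714
  v = (6 - (2)·-0.2000 - (3)·1.5714) / (9) = 0.1873
  w = (5 - (-2)·-0.2000 - (-4)·1.0000) / (7) = 1.2286
Iteration 3:
  u = (-12 - (-2)·0.1873 - (-4)·1.2286) / (10) = -0.6711
  v = (6 - (2)·-0.3714 - (3)·1.2286) / (9) = 0.3397
  w = (5 - (-2)·-0.3714 - (-4)·0.1873) / (7) = 0.7152

(-0.6711, 0.3397, 0.7152)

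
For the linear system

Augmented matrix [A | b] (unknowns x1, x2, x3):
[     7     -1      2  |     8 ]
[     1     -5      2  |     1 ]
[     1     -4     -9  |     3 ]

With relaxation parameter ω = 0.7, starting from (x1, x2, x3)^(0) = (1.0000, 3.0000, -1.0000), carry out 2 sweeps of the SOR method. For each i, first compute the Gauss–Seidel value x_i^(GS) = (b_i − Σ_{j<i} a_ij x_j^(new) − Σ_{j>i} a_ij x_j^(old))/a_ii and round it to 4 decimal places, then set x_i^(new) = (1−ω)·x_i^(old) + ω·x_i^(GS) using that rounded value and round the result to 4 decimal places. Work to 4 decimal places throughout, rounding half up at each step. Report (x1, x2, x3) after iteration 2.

Iteration 1:
  x1: GS value = (8 - (-1)·3.0000 - (2)·-1.0000) / (7) = 1.8571;  x1 ← (1−ω)·1.0000 + ω·1.8571 = 1.6000
  x2: GS value = (1 - (1)·1.6000 - (2)·-1.0000) / (-5) = -0.2800;  x2 ← (1−ω)·3.0000 + ω·-0.2800 = 0.7040
  x3: GS value = (3 - (1)·1.6000 - (-4)·0.7040) / (-9) = -0.4684;  x3 ← (1−ω)·-1.0000 + ω·-0.4684 = -0.6279
Iteration 2:
  x1: GS value = (8 - (-1)·0.7040 - (2)·-0.6279) / (7) = 1.4228;  x1 ← (1−ω)·1.6000 + ω·1.4228 = 1.4760
  x2: GS value = (1 - (1)·1.4760 - (2)·-0.6279) / (-5) = -0.1560;  x2 ← (1−ω)·0.7040 + ω·-0.1560 = 0.1020
  x3: GS value = (3 - (1)·1.4760 - (-4)·0.1020) / (-9) = -0.2147;  x3 ← (1−ω)·-0.6279 + ω·-0.2147 = -0.3387

(1.4760, 0.1020, -0.3387)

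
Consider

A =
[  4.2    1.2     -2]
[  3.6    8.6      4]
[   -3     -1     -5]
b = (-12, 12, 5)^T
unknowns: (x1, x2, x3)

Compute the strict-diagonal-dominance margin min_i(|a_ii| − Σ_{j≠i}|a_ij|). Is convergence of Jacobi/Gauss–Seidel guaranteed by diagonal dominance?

1

row 1: |4.2| − (1.2+2) = 1
row 2: |8.6| − (3.6+4) = 1
row 3: |-5| − (3+1) = 1
minimum over rows = 1 → strictly diagonally dominant (convergence guaranteed)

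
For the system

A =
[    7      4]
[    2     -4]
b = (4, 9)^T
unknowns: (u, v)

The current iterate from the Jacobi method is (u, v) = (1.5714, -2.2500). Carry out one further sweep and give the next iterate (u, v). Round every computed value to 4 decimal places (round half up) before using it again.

(1.8571, -1.4643)

One sweep:
  u = (4 - (4)·-2.2500) / (7) = 1.8571
  v = (9 - (2)·1.5714) / (-4) = -1.4643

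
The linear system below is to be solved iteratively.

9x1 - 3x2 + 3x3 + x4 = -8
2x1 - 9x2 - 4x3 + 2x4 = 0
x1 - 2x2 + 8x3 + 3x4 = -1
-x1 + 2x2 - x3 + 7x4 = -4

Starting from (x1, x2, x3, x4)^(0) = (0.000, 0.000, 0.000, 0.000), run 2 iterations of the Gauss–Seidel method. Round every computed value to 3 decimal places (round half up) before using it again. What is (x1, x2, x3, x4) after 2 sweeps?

Iteration 1:
  x1 = (-8 - (-3)·0.000 - (3)·0.000 - (1)·0.000) / (9) = -0.889
  x2 = (0 - (2)·-0.889 - (-4)·0.000 - (2)·0.000) / (-9) = -0.198
  x3 = (-1 - (1)·-0.889 - (-2)·-0.198 - (3)·0.000) / (8) = -0.063
  x4 = (-4 - (-1)·-0.889 - (2)·-0.198 - (-1)·-0.063) / (7) = -0.651
Iteration 2:
  x1 = (-8 - (-3)·-0.198 - (3)·-0.063 - (1)·-0.651) / (9) = -0.862
  x2 = (0 - (2)·-0.862 - (-4)·-0.063 - (2)·-0.651) / (-9) = -0.308
  x3 = (-1 - (1)·-0.862 - (-2)·-0.308 - (3)·-0.651) / (8) = 0.150
  x4 = (-4 - (-1)·-0.862 - (2)·-0.308 - (-1)·0.150) / (7) = -0.585

(-0.862, -0.308, 0.150, -0.585)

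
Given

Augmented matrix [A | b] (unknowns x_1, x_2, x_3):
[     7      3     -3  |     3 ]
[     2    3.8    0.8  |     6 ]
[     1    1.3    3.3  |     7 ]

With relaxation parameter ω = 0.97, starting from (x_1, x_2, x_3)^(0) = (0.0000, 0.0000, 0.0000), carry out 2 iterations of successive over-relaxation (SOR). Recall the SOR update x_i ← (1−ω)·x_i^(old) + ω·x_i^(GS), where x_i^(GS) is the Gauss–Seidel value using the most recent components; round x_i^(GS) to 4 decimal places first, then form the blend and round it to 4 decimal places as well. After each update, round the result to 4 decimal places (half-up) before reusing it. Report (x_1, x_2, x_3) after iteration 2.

Iteration 1:
  x_1: GS value = (3 - (3)·0.0000 - (-3)·0.0000) / (7) = 0.4286;  x_1 ← (1−ω)·0.0000 + ω·0.4286 = 0.4157
  x_2: GS value = (6 - (2)·0.4157 - (0.8)·0.0000) / (3.8) = 1.3602;  x_2 ← (1−ω)·0.0000 + ω·1.3602 = 1.3194
  x_3: GS value = (7 - (1)·0.4157 - (1.3)·1.3194) / (3.3) = 1.4755;  x_3 ← (1−ω)·0.0000 + ω·1.4755 = 1.4312
Iteration 2:
  x_1: GS value = (3 - (3)·1.3194 - (-3)·1.4312) / (7) = 0.4765;  x_1 ← (1−ω)·0.4157 + ω·0.4765 = 0.4747
  x_2: GS value = (6 - (2)·0.4747 - (0.8)·1.4312) / (3.8) = 1.0278;  x_2 ← (1−ω)·1.3194 + ω·1.0278 = 1.0365
  x_3: GS value = (7 - (1)·0.4747 - (1.3)·1.0365) / (3.3) = 1.5690;  x_3 ← (1−ω)·1.4312 + ω·1.5690 = 1.5649

(0.4747, 1.0365, 1.5649)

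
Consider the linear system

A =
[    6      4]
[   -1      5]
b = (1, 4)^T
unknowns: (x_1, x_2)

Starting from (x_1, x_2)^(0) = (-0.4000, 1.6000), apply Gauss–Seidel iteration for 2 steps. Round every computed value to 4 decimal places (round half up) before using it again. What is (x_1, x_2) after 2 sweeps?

(-0.2467, 0.7507)

Iteration 1:
  x_1 = (1 - (4)·1.6000) / (6) = -0.9000
  x_2 = (4 - (-1)·-0.9000) / (5) = 0.6200
Iteration 2:
  x_1 = (1 - (4)·0.6200) / (6) = -0.2467
  x_2 = (4 - (-1)·-0.2467) / (5) = 0.7507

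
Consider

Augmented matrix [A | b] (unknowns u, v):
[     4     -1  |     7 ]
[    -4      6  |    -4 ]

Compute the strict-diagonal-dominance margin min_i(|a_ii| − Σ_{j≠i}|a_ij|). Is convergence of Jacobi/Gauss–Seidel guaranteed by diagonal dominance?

row 1: |4| − (1) = 3
row 2: |6| − (4) = 2
minimum over rows = 2 → strictly diagonally dominant (convergence guaranteed)

2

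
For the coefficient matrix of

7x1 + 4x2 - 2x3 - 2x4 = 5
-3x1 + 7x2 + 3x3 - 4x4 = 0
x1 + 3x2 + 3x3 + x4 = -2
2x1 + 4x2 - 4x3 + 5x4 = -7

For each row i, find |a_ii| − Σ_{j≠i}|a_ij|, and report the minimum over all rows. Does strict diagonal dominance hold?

-5

row 1: |7| − (4+2+2) = -1
row 2: |7| − (3+3+4) = -3
row 3: |3| − (1+3+1) = -2
row 4: |5| − (2+4+4) = -5
minimum over rows = -5 → not strictly diagonally dominant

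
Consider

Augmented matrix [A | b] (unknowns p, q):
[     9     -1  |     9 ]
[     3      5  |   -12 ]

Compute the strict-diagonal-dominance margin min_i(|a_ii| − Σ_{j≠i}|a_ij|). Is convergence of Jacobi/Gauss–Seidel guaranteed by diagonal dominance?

2

row 1: |9| − (1) = 8
row 2: |5| − (3) = 2
minimum over rows = 2 → strictly diagonally dominant (convergence guaranteed)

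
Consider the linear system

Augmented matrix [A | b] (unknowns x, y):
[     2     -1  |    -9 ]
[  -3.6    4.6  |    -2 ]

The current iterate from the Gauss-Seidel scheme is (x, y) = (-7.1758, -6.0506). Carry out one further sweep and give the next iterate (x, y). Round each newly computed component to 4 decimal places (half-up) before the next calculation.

(-7.5253, -6.3241)

One sweep:
  x = (-9 - (-1)·-6.0506) / (2) = -7.5253
  y = (-2 - (-3.6)·-7.5253) / (4.6) = -6.3241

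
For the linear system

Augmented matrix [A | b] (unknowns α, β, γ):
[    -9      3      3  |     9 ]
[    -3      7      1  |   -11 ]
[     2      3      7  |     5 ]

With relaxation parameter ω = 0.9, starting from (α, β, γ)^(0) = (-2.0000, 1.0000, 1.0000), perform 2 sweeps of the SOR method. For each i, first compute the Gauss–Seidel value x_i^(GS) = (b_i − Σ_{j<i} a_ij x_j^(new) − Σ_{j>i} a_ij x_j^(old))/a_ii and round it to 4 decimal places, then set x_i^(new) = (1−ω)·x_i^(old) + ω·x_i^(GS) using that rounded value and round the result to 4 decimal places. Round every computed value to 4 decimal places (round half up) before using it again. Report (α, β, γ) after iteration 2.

(-0.9900, -2.1528, 1.8781)

Iteration 1:
  α: GS value = (9 - (3)·1.0000 - (3)·1.0000) / (-9) = -0.3333;  α ← (1−ω)·-2.0000 + ω·-0.3333 = -0.5000
  β: GS value = (-11 - (-3)·-0.5000 - (1)·1.0000) / (7) = -1.9286;  β ← (1−ω)·1.0000 + ω·-1.9286 = -1.6357
  γ: GS value = (5 - (2)·-0.5000 - (3)·-1.6357) / (7) = 1.5582;  γ ← (1−ω)·1.0000 + ω·1.5582 = 1.5024
Iteration 2:
  α: GS value = (9 - (3)·-1.6357 - (3)·1.5024) / (-9) = -1.0444;  α ← (1−ω)·-0.5000 + ω·-1.0444 = -0.9900
  β: GS value = (-11 - (-3)·-0.9900 - (1)·1.5024) / (7) = -2.2103;  β ← (1−ω)·-1.6357 + ω·-2.2103 = -2.1528
  γ: GS value = (5 - (2)·-0.9900 - (3)·-2.1528) / (7) = 1.9198;  γ ← (1−ω)·1.5024 + ω·1.9198 = 1.8781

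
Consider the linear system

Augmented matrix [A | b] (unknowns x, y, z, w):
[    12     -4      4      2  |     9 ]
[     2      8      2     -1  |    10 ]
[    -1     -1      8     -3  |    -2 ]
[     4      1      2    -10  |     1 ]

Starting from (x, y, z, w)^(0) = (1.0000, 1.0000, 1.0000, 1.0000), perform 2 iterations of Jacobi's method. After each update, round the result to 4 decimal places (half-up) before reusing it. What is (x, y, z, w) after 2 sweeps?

Iteration 1:
  x = (9 - (-4)·1.0000 - (4)·1.0000 - (2)·1.0000) / (12) = 0.5833
  y = (10 - (2)·1.0000 - (2)·1.0000 - (-1)·1.0000) / (8) = 0.8750
  z = (-2 - (-1)·1.0000 - (-1)·1.0000 - (-3)·1.0000) / (8) = 0.3750
  w = (1 - (4)·1.0000 - (1)·1.0000 - (2)·1.0000) / (-10) = 0.6000
Iteration 2:
  x = (9 - (-4)·0.8750 - (4)·0.3750 - (2)·0.6000) / (12) = 0.8167
  y = (10 - (2)·0.5833 - (2)·0.3750 - (-1)·0.6000) / (8) = 1.0854
  z = (-2 - (-1)·0.5833 - (-1)·0.8750 - (-3)·0.6000) / (8) = 0.1573
  w = (1 - (4)·0.5833 - (1)·0.8750 - (2)·0.3750) / (-10) = 0.2958

(0.8167, 1.0854, 0.1573, 0.2958)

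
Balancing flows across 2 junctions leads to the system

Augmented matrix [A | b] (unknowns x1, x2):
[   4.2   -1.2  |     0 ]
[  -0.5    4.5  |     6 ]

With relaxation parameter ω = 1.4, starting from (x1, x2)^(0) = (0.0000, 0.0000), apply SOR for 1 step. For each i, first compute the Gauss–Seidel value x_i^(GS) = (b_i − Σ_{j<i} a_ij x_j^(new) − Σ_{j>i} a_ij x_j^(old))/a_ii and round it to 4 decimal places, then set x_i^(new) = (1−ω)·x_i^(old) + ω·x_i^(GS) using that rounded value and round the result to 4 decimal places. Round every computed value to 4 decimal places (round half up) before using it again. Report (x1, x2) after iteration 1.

(0.0000, 1.8666)

Iteration 1:
  x1: GS value = (0 - (-1.2)·0.0000) / (4.2) = 0.0000;  x1 ← (1−ω)·0.0000 + ω·0.0000 = 0.0000
  x2: GS value = (6 - (-0.5)·0.0000) / (4.5) = 1.3333;  x2 ← (1−ω)·0.0000 + ω·1.3333 = 1.8666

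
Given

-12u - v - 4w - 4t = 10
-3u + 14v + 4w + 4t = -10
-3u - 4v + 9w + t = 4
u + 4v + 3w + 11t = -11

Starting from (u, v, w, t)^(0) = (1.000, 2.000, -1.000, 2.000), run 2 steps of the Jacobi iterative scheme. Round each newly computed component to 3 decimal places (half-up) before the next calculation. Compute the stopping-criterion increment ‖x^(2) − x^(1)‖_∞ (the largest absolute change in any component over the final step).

1.622

Iteration 1:
  u = (10 - (-1)·2.000 - (-4)·-1.000 - (-4)·2.000) / (-12) = -1.333
  v = (-10 - (-3)·1.000 - (4)·-1.000 - (4)·2.000) / (14) = -0.786
  w = (4 - (-3)·1.000 - (-4)·2.000 - (1)·2.000) / (9) = 1.444
  t = (-11 - (1)·1.000 - (4)·2.000 - (3)·-1.000) / (11) = -1.545
Iteration 2:
  u = (10 - (-1)·-0.786 - (-4)·1.444 - (-4)·-1.545) / (-12) = -0.734
  v = (-10 - (-3)·-1.333 - (4)·1.444 - (4)·-1.545) / (14) = -0.971
  w = (4 - (-3)·-1.333 - (-4)·-0.786 - (1)·-1.545) / (9) = -0.178
  t = (-11 - (1)·-1.333 - (4)·-0.786 - (3)·1.444) / (11) = -0.987
Change: (0.599, -0.185, -1.622, 0.558) → max |·| = 1.622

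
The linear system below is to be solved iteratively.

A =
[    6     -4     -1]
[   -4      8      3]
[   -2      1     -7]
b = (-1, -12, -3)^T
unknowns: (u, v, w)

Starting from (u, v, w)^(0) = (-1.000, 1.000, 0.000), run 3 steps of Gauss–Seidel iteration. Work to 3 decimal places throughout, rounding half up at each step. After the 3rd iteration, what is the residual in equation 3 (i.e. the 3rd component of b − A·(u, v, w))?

Iteration 1:
  u = (-1 - (-4)·1.000 - (-1)·0.000) / (6) = 0.500
  v = (-12 - (-4)·0.500 - (3)·0.000) / (8) = -1.250
  w = (-3 - (-2)·0.500 - (1)·-1.250) / (-7) = 0.107
Iteration 2:
  u = (-1 - (-4)·-1.250 - (-1)·0.107) / (6) = -0.982
  v = (-12 - (-4)·-0.982 - (3)·0.107) / (8) = -2.031
  w = (-3 - (-2)·-0.982 - (1)·-2.031) / (-7) = 0.419
Iteration 3:
  u = (-1 - (-4)·-2.031 - (-1)·0.419) / (6) = -1.451
  v = (-12 - (-4)·-1.451 - (3)·0.419) / (8) = -2.383
  w = (-3 - (-2)·-1.451 - (1)·-2.383) / (-7) = 0.503
Residual b − A·x = (-1.323, -0.249, 0.002)

0.002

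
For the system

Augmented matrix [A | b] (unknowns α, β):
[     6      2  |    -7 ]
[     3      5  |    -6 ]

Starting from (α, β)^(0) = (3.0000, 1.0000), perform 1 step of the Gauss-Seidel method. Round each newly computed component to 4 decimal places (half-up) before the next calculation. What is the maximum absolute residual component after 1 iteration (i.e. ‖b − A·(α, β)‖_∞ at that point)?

2.6000

Iteration 1:
  α = (-7 - (2)·1.0000) / (6) = -1.5000
  β = (-6 - (3)·-1.5000) / (5) = -0.3000
Residual b − A·x = (2.6000, 0.0000); ∞-norm = 2.6000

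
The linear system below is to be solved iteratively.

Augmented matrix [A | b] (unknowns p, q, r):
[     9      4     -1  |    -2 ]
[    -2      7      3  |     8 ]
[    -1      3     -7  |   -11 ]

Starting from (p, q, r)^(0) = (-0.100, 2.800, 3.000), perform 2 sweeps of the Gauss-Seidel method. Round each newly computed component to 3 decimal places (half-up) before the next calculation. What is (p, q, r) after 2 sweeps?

Iteration 1:
  p = (-2 - (4)·2.800 - (-1)·3.000) / (9) = -1.133
  q = (8 - (-2)·-1.133 - (3)·3.000) / (7) = -0.467
  r = (-11 - (-1)·-1.133 - (3)·-0.467) / (-7) = 1.533
Iteration 2:
  p = (-2 - (4)·-0.467 - (-1)·1.533) / (9) = 0.156
  q = (8 - (-2)·0.156 - (3)·1.533) / (7) = 0.530
  r = (-11 - (-1)·0.156 - (3)·0.530) / (-7) = 1.776

(0.156, 0.530, 1.776)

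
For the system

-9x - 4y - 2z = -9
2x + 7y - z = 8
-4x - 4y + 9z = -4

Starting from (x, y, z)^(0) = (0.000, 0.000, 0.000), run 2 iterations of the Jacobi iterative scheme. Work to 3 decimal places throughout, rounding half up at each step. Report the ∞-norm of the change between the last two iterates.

0.952

Iteration 1:
  x = (-9 - (-4)·0.000 - (-2)·0.000) / (-9) = 1.000
  y = (8 - (2)·0.000 - (-1)·0.000) / (7) = 1.143
  z = (-4 - (-4)·0.000 - (-4)·0.000) / (9) = -0.444
Iteration 2:
  x = (-9 - (-4)·1.143 - (-2)·-0.444) / (-9) = 0.591
  y = (8 - (2)·1.000 - (-1)·-0.444) / (7) = 0.794
  z = (-4 - (-4)·1.000 - (-4)·1.143) / (9) = 0.508
Change: (-0.409, -0.349, 0.952) → max |·| = 0.952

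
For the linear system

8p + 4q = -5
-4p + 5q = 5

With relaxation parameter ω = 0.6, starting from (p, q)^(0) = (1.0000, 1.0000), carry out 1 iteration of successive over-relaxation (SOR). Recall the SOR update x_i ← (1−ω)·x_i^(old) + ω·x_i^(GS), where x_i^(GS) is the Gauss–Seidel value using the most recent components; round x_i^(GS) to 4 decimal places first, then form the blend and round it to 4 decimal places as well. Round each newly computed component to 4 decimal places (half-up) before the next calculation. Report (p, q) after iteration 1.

Iteration 1:
  p: GS value = (-5 - (4)·1.0000) / (8) = -1.1250;  p ← (1−ω)·1.0000 + ω·-1.1250 = -0.2750
  q: GS value = (5 - (-4)·-0.2750) / (5) = 0.7800;  q ← (1−ω)·1.0000 + ω·0.7800 = 0.8680

(-0.2750, 0.8680)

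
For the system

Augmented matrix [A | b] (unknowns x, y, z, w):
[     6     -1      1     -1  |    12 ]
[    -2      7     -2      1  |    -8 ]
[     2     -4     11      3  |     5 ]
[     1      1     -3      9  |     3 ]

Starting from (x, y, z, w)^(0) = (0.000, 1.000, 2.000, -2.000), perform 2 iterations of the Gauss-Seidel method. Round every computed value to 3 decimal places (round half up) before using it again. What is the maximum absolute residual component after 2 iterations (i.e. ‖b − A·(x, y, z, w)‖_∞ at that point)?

Iteration 1:
  x = (12 - (-1)·1.000 - (1)·2.000 - (-1)·-2.000) / (6) = 1.500
  y = (-8 - (-2)·1.500 - (-2)·2.000 - (1)·-2.000) / (7) = 0.143
  z = (5 - (2)·1.500 - (-4)·0.143 - (3)·-2.000) / (11) = 0.779
  w = (3 - (1)·1.500 - (1)·0.143 - (-3)·0.779) / (9) = 0.410
Iteration 2:
  x = (12 - (-1)·0.143 - (1)·0.779 - (-1)·0.410) / (6) = 1.962
  y = (-8 - (-2)·1.962 - (-2)·0.779 - (1)·0.410) / (7) = -0.418
  z = (5 - (2)·1.962 - (-4)·-0.418 - (3)·0.410) / (11) = -0.166
  w = (3 - (1)·1.962 - (1)·-0.418 - (-3)·-0.166) / (9) = 0.106
Residual b − A·x = (0.082, -1.588, 0.912, 0.004); ∞-norm = 1.588

1.588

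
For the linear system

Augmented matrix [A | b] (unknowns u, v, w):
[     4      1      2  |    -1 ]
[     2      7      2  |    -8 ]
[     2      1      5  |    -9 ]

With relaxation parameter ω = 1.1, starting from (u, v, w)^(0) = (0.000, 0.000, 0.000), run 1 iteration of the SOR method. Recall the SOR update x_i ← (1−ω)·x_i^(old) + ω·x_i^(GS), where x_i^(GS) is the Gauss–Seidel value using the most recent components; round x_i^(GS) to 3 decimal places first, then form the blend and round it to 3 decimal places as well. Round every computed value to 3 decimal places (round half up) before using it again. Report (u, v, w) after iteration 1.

Iteration 1:
  u: GS value = (-1 - (1)·0.000 - (2)·0.000) / (4) = -0.250;  u ← (1−ω)·0.000 + ω·-0.250 = -0.275
  v: GS value = (-8 - (2)·-0.275 - (2)·0.000) / (7) = -1.064;  v ← (1−ω)·0.000 + ω·-1.064 = -1.170
  w: GS value = (-9 - (2)·-0.275 - (1)·-1.170) / (5) = -1.456;  w ← (1−ω)·0.000 + ω·-1.456 = -1.602

(-0.275, -1.170, -1.602)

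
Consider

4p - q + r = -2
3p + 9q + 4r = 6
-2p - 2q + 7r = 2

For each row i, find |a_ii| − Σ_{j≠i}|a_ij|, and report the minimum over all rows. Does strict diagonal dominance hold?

row 1: |4| − (1+1) = 2
row 2: |9| − (3+4) = 2
row 3: |7| − (2+2) = 3
minimum over rows = 2 → strictly diagonally dominant (convergence guaranteed)

2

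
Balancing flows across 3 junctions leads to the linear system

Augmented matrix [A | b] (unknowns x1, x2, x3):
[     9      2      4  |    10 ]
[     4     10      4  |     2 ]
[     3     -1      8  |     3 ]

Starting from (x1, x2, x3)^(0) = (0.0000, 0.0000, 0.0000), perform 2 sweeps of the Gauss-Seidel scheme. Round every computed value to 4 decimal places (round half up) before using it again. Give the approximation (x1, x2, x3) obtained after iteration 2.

Iteration 1:
  x1 = (10 - (2)·0.0000 - (4)·0.0000) / (9) = 1.1111
  x2 = (2 - (4)·1.1111 - (4)·0.0000) / (10) = -0.2444
  x3 = (3 - (3)·1.1111 - (-1)·-0.2444) / (8) = -0.0722
Iteration 2:
  x1 = (10 - (2)·-0.2444 - (4)·-0.0722) / (9) = 1.1975
  x2 = (2 - (4)·1.1975 - (4)·-0.0722) / (10) = -0.2501
  x3 = (3 - (3)·1.1975 - (-1)·-0.2501) / (8) = -0.1053

(1.1975, -0.2501, -0.1053)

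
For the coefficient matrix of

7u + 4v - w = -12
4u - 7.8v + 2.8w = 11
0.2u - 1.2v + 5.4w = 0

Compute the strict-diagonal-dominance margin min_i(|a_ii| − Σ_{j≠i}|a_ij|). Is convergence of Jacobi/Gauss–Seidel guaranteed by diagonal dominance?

row 1: |7| − (4+1) = 2
row 2: |-7.8| − (4+2.8) = 1
row 3: |5.4| − (0.2+1.2) = 4
minimum over rows = 1 → strictly diagonally dominant (convergence guaranteed)

1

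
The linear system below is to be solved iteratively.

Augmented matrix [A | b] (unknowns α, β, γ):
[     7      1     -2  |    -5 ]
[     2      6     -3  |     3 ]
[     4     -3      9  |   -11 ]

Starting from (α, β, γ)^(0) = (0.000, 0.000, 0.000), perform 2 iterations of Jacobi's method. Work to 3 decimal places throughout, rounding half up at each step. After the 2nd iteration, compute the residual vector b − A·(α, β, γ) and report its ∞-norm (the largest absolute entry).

Iteration 1:
  α = (-5 - (1)·0.000 - (-2)·0.000) / (7) = -0.714
  β = (3 - (2)·0.000 - (-3)·0.000) / (6) = 0.500
  γ = (-11 - (4)·0.000 - (-3)·0.000) / (9) = -1.222
Iteration 2:
  α = (-5 - (1)·0.500 - (-2)·-1.222) / (7) = -1.135
  β = (3 - (2)·-0.714 - (-3)·-1.222) / (6) = 0.127
  γ = (-11 - (4)·-0.714 - (-3)·0.500) / (9) = -0.738
Residual b − A·x = (1.342, 2.294, 0.563); ∞-norm = 2.294

2.294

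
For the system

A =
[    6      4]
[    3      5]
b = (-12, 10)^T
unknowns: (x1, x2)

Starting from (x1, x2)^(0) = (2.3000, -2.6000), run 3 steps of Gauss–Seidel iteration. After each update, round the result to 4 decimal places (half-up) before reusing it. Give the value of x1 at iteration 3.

-4.7093

Iteration 1:
  x1 = (-12 - (4)·-2.6000) / (6) = -0.2667
  x2 = (10 - (3)·-0.2667) / (5) = 2.1600
Iteration 2:
  x1 = (-12 - (4)·2.1600) / (6) = -3.4400
  x2 = (10 - (3)·-3.4400) / (5) = 4.0640
Iteration 3:
  x1 = (-12 - (4)·4.0640) / (6) = -4.7093
  x2 = (10 - (3)·-4.7093) / (5) = 4.8256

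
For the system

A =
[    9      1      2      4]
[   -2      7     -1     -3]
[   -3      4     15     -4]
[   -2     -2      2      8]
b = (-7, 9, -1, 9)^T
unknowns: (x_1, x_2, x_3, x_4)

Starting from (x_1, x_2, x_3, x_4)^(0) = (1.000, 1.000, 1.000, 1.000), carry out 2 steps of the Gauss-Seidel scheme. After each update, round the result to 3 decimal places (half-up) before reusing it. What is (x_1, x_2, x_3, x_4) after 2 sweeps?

(-1.365, 1.345, -0.375, 1.214)

Iteration 1:
  x_1 = (-7 - (1)·1.000 - (2)·1.000 - (4)·1.000) / (9) = -1.556
  x_2 = (9 - (-2)·-1.556 - (-1)·1.000 - (-3)·1.000) / (7) = 1.413
  x_3 = (-1 - (-3)·-1.556 - (4)·1.413 - (-4)·1.000) / (15) = -0.488
  x_4 = (9 - (-2)·-1.556 - (-2)·1.413 - (2)·-0.488) / (8) = 1.211
Iteration 2:
  x_1 = (-7 - (1)·1.413 - (2)·-0.488 - (4)·1.211) / (9) = -1.365
  x_2 = (9 - (-2)·-1.365 - (-1)·-0.488 - (-3)·1.211) / (7) = 1.345
  x_3 = (-1 - (-3)·-1.365 - (4)·1.345 - (-4)·1.211) / (15) = -0.375
  x_4 = (9 - (-2)·-1.365 - (-2)·1.345 - (2)·-0.375) / (8) = 1.214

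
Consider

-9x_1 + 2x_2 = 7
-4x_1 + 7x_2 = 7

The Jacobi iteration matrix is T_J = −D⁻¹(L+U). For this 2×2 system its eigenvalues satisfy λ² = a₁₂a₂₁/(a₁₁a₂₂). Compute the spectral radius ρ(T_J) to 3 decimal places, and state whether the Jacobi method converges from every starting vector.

a₁₂a₂₁/(a₁₁a₂₂) = (2)·(-4) / ((-9)·(7)) = 0.126984
ρ = √|0.126984| = √0.126984 = 0.356
ρ < 1, so Jacobi converges

0.356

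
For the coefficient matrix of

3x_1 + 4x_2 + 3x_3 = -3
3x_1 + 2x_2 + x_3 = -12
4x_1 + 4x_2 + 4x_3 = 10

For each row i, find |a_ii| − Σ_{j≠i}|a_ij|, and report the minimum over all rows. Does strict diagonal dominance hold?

-4

row 1: |3| − (4+3) = -4
row 2: |2| − (3+1) = -2
row 3: |4| − (4+4) = -4
minimum over rows = -4 → not strictly diagonally dominant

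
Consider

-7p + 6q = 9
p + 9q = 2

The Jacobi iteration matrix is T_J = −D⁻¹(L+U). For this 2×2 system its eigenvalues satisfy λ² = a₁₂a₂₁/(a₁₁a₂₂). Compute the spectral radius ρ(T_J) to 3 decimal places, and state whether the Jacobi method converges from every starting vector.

0.309

a₁₂a₂₁/(a₁₁a₂₂) = (6)·(1) / ((-7)·(9)) = -0.095238
ρ = √|-0.095238| = √0.095238 = 0.309
ρ < 1, so Jacobi converges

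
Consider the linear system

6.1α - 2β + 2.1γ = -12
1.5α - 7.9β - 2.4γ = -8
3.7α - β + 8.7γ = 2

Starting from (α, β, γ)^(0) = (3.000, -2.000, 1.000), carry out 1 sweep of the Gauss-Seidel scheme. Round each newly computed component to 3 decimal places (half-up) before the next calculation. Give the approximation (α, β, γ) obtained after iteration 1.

(-2.967, 0.146, 1.508)

Iteration 1:
  α = (-12 - (-2)·-2.000 - (2.1)·1.000) / (6.1) = -2.967
  β = (-8 - (1.5)·-2.967 - (-2.4)·1.000) / (-7.9) = 0.146
  γ = (2 - (3.7)·-2.967 - (-1)·0.146) / (8.7) = 1.508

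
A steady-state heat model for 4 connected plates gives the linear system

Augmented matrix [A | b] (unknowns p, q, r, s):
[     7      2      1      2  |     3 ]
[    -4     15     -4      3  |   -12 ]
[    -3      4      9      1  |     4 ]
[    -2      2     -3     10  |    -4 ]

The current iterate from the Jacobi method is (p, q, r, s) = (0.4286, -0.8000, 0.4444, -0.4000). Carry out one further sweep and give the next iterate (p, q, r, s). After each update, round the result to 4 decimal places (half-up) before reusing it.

One sweep:
  p = (3 - (2)·-0.8000 - (1)·0.4444 - (2)·-0.4000) / (7) = 0.7079
  q = (-12 - (-4)·0.4286 - (-4)·0.4444 - (3)·-0.4000) / (15) = -0.4872
  r = (4 - (-3)·0.4286 - (4)·-0.8000 - (1)·-0.4000) / (9) = 0.9873
  s = (-4 - (-2)·0.4286 - (2)·-0.8000 - (-3)·0.4444) / (10) = -0.0210

(0.7079, -0.4872, 0.9873, -0.0210)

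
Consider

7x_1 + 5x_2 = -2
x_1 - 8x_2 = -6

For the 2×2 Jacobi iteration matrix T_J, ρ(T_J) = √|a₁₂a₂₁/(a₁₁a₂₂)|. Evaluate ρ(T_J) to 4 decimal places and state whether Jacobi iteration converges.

0.2988

a₁₂a₂₁/(a₁₁a₂₂) = (5)·(1) / ((7)·(-8)) = -0.089286
ρ = √|-0.089286| = √0.089286 = 0.2988
ρ < 1, so Jacobi converges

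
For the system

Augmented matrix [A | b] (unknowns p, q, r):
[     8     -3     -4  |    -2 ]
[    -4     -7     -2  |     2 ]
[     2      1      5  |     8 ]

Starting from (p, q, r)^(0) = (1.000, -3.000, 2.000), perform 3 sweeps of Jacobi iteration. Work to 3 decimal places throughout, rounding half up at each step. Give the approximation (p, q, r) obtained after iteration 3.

(0.548, -0.933, 1.672)

Iteration 1:
  p = (-2 - (-3)·-3.000 - (-4)·2.000) / (8) = -0.375
  q = (2 - (-4)·1.000 - (-2)·2.000) / (-7) = -1.429
  r = (8 - (2)·1.000 - (1)·-3.000) / (5) = 1.800
Iteration 2:
  p = (-2 - (-3)·-1.429 - (-4)·1.800) / (8) = 0.114
  q = (2 - (-4)·-0.375 - (-2)·1.800) / (-7) = -0.586
  r = (8 - (2)·-0.375 - (1)·-1.429) / (5) = 2.036
Iteration 3:
  p = (-2 - (-3)·-0.586 - (-4)·2.036) / (8) = 0.548
  q = (2 - (-4)·0.114 - (-2)·2.036) / (-7) = -0.933
  r = (8 - (2)·0.114 - (1)·-0.586) / (5) = 1.672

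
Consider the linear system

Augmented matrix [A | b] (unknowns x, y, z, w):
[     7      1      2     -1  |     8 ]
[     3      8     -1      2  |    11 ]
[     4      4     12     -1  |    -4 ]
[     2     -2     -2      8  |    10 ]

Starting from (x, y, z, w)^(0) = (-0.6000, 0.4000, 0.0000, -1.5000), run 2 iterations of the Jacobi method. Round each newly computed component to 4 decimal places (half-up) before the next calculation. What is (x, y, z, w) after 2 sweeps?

Iteration 1:
  x = (8 - (1)·0.4000 - (2)·0.0000 - (-1)·-1.5000) / (7) = 0.8714
  y = (11 - (3)·-0.6000 - (-1)·0.0000 - (2)·-1.5000) / (8) = 1.9750
  z = (-4 - (4)·-0.6000 - (4)·0.4000 - (-1)·-1.5000) / (12) = -0.3917
  w = (10 - (2)·-0.6000 - (-2)·0.4000 - (-2)·0.0000) / (8) = 1.5000
Iteration 2:
  x = (8 - (1)·1.9750 - (2)·-0.3917 - (-1)·1.5000) / (7) = 1.1869
  y = (11 - (3)·0.8714 - (-1)·-0.3917 - (2)·1.5000) / (8) = 0.6243
  z = (-4 - (4)·0.8714 - (4)·1.9750 - (-1)·1.5000) / (12) = -1.1571
  w = (10 - (2)·0.8714 - (-2)·1.9750 - (-2)·-0.3917) / (8) = 1.4280

(1.1869, 0.6243, -1.1571, 1.4280)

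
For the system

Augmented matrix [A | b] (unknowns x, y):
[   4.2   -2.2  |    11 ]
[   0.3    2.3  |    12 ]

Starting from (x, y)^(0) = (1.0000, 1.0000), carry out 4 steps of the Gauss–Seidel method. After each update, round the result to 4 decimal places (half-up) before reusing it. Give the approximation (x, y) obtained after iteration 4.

Iteration 1:
  x = (11 - (-2.2)·1.0000) / (4.2) = 3.1429
  y = (12 - (0.3)·3.1429) / (2.3) = 4.8074
Iteration 2:
  x = (11 - (-2.2)·4.8074) / (4.2) = 5.1372
  y = (12 - (0.3)·5.1372) / (2.3) = 4.5473
Iteration 3:
  x = (11 - (-2.2)·4.5473) / (4.2) = 5.0010
  y = (12 - (0.3)·5.0010) / (2.3) = 4.5651
Iteration 4:
  x = (11 - (-2.2)·4.5651) / (4.2) = 5.0103
  y = (12 - (0.3)·5.0103) / (2.3) = 4.5639

(5.0103, 4.5639)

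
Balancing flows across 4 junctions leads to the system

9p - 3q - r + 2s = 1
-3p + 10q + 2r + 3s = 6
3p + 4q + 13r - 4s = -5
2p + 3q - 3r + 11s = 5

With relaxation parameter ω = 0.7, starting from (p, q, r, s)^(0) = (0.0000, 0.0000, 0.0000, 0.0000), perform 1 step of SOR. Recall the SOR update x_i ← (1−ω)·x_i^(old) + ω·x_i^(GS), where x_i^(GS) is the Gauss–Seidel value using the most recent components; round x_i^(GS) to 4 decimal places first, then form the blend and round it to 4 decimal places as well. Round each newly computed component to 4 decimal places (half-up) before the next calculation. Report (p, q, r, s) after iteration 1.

Iteration 1:
  p: GS value = (1 - (-3)·0.0000 - (-1)·0.0000 - (2)·0.0000) / (9) = 0.1111;  p ← (1−ω)·0.0000 + ω·0.1111 = 0.0778
  q: GS value = (6 - (-3)·0.0778 - (2)·0.0000 - (3)·0.0000) / (10) = 0.6233;  q ← (1−ω)·0.0000 + ω·0.6233 = 0.4363
  r: GS value = (-5 - (3)·0.0778 - (4)·0.4363 - (-4)·0.0000) / (13) = -0.5368;  r ← (1−ω)·0.0000 + ω·-0.5368 = -0.3758
  s: GS value = (5 - (2)·0.0778 - (3)·0.4363 - (-3)·-0.3758) / (11) = 0.2189;  s ← (1−ω)·0.0000 + ω·0.2189 = 0.1532

(0.0778, 0.4363, -0.3758, 0.1532)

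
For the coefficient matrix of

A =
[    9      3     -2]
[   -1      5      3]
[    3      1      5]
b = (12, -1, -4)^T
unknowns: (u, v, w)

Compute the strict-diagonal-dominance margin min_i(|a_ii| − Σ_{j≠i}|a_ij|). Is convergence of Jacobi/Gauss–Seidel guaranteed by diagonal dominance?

row 1: |9| − (3+2) = 4
row 2: |5| − (1+3) = 1
row 3: |5| − (3+1) = 1
minimum over rows = 1 → strictly diagonally dominant (convergence guaranteed)

1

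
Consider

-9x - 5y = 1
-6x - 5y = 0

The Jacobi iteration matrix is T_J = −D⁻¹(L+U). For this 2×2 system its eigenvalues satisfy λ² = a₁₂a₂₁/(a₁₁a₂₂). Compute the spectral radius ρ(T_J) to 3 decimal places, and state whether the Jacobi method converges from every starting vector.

a₁₂a₂₁/(a₁₁a₂₂) = (-5)·(-6) / ((-9)·(-5)) = 0.666667
ρ = √|0.666667| = √0.666667 = 0.816
ρ < 1, so Jacobi converges

0.816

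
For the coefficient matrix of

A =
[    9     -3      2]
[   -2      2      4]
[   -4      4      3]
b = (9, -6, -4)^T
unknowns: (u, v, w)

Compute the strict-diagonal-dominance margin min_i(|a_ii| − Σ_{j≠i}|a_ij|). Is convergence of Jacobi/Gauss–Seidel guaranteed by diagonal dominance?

-5

row 1: |9| − (3+2) = 4
row 2: |2| − (2+4) = -4
row 3: |3| − (4+4) = -5
minimum over rows = -5 → not strictly diagonally dominant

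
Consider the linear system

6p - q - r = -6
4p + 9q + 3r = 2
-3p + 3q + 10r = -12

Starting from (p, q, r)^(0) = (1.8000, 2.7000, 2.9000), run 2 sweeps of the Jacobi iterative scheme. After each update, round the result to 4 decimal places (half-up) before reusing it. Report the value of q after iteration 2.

Iteration 1:
  p = (-6 - (-1)·2.7000 - (-1)·2.9000) / (6) = -0.0667
  q = (2 - (4)·1.8000 - (3)·2.9000) / (9) = -1.5444
  r = (-12 - (-3)·1.8000 - (3)·2.7000) / (10) = -1.4700
Iteration 2:
  p = (-6 - (-1)·-1.5444 - (-1)·-1.4700) / (6) = -1.5024
  q = (2 - (4)·-0.0667 - (3)·-1.4700) / (9) = 0.7419
  r = (-12 - (-3)·-0.0667 - (3)·-1.5444) / (10) = -0.7567

0.7419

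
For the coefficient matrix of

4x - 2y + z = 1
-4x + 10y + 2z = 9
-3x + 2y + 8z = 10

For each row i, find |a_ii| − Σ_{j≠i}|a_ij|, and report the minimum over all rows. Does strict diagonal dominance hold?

1

row 1: |4| − (2+1) = 1
row 2: |10| − (4+2) = 4
row 3: |8| − (3+2) = 3
minimum over rows = 1 → strictly diagonally dominant (convergence guaranteed)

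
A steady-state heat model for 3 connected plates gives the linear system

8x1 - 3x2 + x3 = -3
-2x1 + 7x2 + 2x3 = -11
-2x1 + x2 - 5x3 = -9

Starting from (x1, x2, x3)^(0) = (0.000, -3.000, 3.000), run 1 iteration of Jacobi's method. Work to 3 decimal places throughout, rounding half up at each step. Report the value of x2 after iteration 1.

Iteration 1:
  x1 = (-3 - (-3)·-3.000 - (1)·3.000) / (8) = -1.875
  x2 = (-11 - (-2)·0.000 - (2)·3.000) / (7) = -2.429
  x3 = (-9 - (-2)·0.000 - (1)·-3.000) / (-5) = 1.200

-2.429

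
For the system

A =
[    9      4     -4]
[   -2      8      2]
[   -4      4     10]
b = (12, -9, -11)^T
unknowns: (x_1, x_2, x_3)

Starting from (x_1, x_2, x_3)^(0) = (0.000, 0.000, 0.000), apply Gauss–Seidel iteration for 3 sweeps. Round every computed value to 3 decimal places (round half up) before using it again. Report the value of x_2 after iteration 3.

Iteration 1:
  x_1 = (12 - (4)·0.000 - (-4)·0.000) / (9) = 1.333
  x_2 = (-9 - (-2)·1.333 - (2)·0.000) / (8) = -0.792
  x_3 = (-11 - (-4)·1.333 - (4)·-0.792) / (10) = -0.250
Iteration 2:
  x_1 = (12 - (4)·-0.792 - (-4)·-0.250) / (9) = 1.574
  x_2 = (-9 - (-2)·1.574 - (2)·-0.250) / (8) = -0.669
  x_3 = (-11 - (-4)·1.574 - (4)·-0.669) / (10) = -0.203
Iteration 3:
  x_1 = (12 - (4)·-0.669 - (-4)·-0.203) / (9) = 1.540
  x_2 = (-9 - (-2)·1.540 - (2)·-0.203) / (8) = -0.689
  x_3 = (-11 - (-4)·1.540 - (4)·-0.689) / (10) = -0.208

-0.689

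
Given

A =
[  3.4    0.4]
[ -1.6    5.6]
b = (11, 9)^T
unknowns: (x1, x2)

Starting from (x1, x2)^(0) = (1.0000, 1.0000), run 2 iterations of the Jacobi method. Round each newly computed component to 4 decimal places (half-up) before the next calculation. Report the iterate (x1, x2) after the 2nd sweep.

Iteration 1:
  x1 = (11 - (0.4)·1.0000) / (3.4) = 3.1176
  x2 = (9 - (-1.6)·1.0000) / (5.6) = 1.8929
Iteration 2:
  x1 = (11 - (0.4)·1.8929) / (3.4) = 3.0126
  x2 = (9 - (-1.6)·3.1176) / (5.6) = 2.4979

(3.0126, 2.4979)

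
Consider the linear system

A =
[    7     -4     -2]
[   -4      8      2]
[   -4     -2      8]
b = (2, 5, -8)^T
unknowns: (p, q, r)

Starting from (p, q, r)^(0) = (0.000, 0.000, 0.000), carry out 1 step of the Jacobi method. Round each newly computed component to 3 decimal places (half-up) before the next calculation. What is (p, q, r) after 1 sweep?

(0.286, 0.625, -1.000)

Iteration 1:
  p = (2 - (-4)·0.000 - (-2)·0.000) / (7) = 0.286
  q = (5 - (-4)·0.000 - (2)·0.000) / (8) = 0.625
  r = (-8 - (-4)·0.000 - (-2)·0.000) / (8) = -1.000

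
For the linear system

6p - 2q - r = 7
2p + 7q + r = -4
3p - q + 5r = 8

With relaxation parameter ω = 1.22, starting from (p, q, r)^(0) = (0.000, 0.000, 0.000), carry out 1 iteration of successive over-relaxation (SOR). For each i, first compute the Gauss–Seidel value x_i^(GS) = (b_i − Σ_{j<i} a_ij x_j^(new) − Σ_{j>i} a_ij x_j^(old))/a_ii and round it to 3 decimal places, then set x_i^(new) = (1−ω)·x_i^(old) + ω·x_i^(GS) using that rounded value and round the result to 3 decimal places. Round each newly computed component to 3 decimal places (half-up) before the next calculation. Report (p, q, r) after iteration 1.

Iteration 1:
  p: GS value = (7 - (-2)·0.000 - (-1)·0.000) / (6) = 1.167;  p ← (1−ω)·0.000 + ω·1.167 = 1.424
  q: GS value = (-4 - (2)·1.424 - (1)·0.000) / (7) = -0.978;  q ← (1−ω)·0.000 + ω·-0.978 = -1.193
  r: GS value = (8 - (3)·1.424 - (-1)·-1.193) / (5) = 0.507;  r ← (1−ω)·0.000 + ω·0.507 = 0.619

(1.424, -1.193, 0.619)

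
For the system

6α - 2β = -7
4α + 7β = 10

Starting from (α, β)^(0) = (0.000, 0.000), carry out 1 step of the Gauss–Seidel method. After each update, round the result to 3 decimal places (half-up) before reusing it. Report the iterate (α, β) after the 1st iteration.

Iteration 1:
  α = (-7 - (-2)·0.000) / (6) = -1.167
  β = (10 - (4)·-1.167) / (7) = 2.095

(-1.167, 2.095)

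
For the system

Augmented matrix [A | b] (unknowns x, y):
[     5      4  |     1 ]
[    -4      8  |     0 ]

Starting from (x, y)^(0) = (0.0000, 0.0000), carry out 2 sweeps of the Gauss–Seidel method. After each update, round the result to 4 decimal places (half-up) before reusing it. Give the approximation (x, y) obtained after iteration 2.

(0.1200, 0.0600)

Iteration 1:
  x = (1 - (4)·0.0000) / (5) = 0.2000
  y = (0 - (-4)·0.2000) / (8) = 0.1000
Iteration 2:
  x = (1 - (4)·0.1000) / (5) = 0.1200
  y = (0 - (-4)·0.1200) / (8) = 0.0600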